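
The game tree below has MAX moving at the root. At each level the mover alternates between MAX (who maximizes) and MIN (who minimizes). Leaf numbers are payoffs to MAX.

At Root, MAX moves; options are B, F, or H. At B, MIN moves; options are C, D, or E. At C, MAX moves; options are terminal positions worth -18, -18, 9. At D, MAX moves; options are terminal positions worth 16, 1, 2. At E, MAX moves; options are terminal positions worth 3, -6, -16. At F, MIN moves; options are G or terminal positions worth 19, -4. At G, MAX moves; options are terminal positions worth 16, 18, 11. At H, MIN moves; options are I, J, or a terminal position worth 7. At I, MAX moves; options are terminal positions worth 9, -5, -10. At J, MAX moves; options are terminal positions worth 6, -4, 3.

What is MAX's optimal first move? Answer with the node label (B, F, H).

H

C (MAX): max(-18, -18, 9) = 9
D (MAX): max(16, 1, 2) = 16
E (MAX): max(3, -6, -16) = 3
B (MIN): min(9, 16, 3) = 3
G (MAX): max(16, 18, 11) = 18
F (MIN): min(18, 19, -4) = -4
I (MAX): max(9, -5, -10) = 9
J (MAX): max(6, -4, 3) = 6
H (MIN): min(9, 6, 7) = 6
Root (MAX): max(3, -4, 6) = 6
MAX picks the child with the highest value: H (value 6).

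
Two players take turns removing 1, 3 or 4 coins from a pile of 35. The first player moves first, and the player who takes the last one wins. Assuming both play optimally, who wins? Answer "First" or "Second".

Second

i:   0  1  2  3  4  5  6  7  8  9 10 11 12 13 14 15 16 17 18 19 20 21 22 23 24 25 26 27 28 29 30 31 32 33 34 35
     L  W  L  W  W  W  W  L  W  L  W  W  W  W  L  W  L  W  W  W  W  L  W  L  W  W  W  W  L  W  L  W  W  W  W  L
Position 35 is L, so the second player wins.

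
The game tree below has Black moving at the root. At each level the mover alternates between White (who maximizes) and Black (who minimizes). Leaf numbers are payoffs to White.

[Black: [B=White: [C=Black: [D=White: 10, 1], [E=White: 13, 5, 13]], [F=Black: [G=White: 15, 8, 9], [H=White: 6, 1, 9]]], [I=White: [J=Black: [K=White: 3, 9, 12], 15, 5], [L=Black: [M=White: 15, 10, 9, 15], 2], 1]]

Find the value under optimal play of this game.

D (White): max(10, 1) = 10
E (White): max(13, 5, 13) = 13
C (Black): min(10, 13) = 10
G (White): max(15, 8, 9) = 15
H (White): max(6, 1, 9) = 9
F (Black): min(15, 9) = 9
B (White): max(10, 9) = 10
K (White): max(3, 9, 12) = 12
J (Black): min(12, 15, 5) = 5
M (White): max(15, 10, 9, 15) = 15
L (Black): min(15, 2) = 2
I (White): max(5, 2, 1) = 5
Root (Black): min(10, 5) = 5

5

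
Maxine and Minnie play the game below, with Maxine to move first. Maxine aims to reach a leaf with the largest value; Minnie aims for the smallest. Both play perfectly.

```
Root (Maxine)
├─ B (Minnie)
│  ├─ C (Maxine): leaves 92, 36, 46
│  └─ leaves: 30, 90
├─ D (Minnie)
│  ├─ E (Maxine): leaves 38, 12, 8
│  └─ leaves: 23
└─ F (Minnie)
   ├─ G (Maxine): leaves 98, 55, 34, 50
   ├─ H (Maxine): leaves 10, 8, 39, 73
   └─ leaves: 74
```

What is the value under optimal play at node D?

23

E: max(38, 12, 8) = 38
D: min(38, 23) = 23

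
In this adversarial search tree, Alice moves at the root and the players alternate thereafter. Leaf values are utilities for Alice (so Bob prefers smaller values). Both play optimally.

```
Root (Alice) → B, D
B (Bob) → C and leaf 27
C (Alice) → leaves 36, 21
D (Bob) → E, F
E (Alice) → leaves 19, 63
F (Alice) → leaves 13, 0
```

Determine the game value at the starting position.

C (Alice): max(36, 21) = 36
B (Bob): min(36, 27) = 27
E (Alice): max(19, 63) = 63
F (Alice): max(13, 0) = 13
D (Bob): min(63, 13) = 13
Root (Alice): max(27, 13) = 27

27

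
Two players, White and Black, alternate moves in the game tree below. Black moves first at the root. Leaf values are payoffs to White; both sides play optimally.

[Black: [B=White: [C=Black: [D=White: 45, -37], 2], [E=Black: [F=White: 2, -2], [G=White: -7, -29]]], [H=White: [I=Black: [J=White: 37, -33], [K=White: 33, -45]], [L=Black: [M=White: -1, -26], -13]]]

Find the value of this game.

2

D (White): max(45, -37) = 45
C (Black): min(45, 2) = 2
F (White): max(2, -2) = 2
G (White): max(-7, -29) = -7
E (Black): min(2, -7) = -7
B (White): max(2, -7) = 2
J (White): max(37, -33) = 37
K (White): max(33, -45) = 33
I (Black): min(37, 33) = 33
M (White): max(-1, -26) = -1
L (Black): min(-1, -13) = -13
H (White): max(33, -13) = 33
Root (Black): min(2, 33) = 2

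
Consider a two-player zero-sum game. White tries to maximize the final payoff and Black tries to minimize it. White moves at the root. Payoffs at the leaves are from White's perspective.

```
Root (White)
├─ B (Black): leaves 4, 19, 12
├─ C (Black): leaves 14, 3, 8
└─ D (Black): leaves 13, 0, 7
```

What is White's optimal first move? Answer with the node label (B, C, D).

B

B (Black): min(4, 19, 12) = 4
C (Black): min(14, 3, 8) = 3
D (Black): min(13, 0, 7) = 0
Root (White): max(4, 3, 0) = 4
White picks the child with the highest value: B (value 4).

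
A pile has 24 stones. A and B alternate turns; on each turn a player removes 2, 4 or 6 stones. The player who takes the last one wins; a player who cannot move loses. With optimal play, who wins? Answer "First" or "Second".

Mark each pile size as W (mover wins) or L (mover loses):
i:   0  1  2  3  4  5  6  7  8  9 10 11 12 13 14 15 16 17 18 19 20 21 22 23 24
     L  L  W  W  W  W  W  W  L  L  W  W  W  W  W  W  L  L  W  W  W  W  W  W  L
Position 24 is L, so the second player wins.

Second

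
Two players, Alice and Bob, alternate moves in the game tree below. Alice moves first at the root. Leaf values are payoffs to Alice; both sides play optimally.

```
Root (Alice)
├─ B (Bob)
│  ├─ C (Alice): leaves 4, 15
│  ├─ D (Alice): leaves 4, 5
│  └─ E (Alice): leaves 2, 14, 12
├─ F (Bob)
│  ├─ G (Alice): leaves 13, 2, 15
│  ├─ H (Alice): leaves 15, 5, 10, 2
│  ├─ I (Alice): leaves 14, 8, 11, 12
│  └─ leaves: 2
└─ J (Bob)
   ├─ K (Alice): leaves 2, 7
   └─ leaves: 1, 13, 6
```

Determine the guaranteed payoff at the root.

C (Alice): max(4, 15) = 15
D (Alice): max(4, 5) = 5
E (Alice): max(2, 14, 12) = 14
B (Bob): min(15, 5, 14) = 5
G (Alice): max(13, 2, 15) = 15
H (Alice): max(15, 5, 10, 2) = 15
I (Alice): max(14, 8, 11, 12) = 14
F (Bob): min(15, 15, 14, 2) = 2
K (Alice): max(2, 7) = 7
J (Bob): min(7, 1, 13, 6) = 1
Root (Alice): max(5, 2, 1) = 5

5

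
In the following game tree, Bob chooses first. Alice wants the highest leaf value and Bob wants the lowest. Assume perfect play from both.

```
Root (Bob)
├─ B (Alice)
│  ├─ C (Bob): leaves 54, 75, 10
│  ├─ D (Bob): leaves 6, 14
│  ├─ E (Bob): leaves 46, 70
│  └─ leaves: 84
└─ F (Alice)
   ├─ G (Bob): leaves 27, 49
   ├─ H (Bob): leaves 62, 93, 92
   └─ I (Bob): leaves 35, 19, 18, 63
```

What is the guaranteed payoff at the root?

62

C (Bob): min(54, 75, 10) = 10
D (Bob): min(6, 14) = 6
E (Bob): min(46, 70) = 46
B (Alice): max(10, 6, 46, 84) = 84
G (Bob): min(27, 49) = 27
H (Bob): min(62, 93, 92) = 62
I (Bob): min(35, 19, 18, 63) = 18
F (Alice): max(27, 62, 18) = 62
Root (Bob): min(84, 62) = 62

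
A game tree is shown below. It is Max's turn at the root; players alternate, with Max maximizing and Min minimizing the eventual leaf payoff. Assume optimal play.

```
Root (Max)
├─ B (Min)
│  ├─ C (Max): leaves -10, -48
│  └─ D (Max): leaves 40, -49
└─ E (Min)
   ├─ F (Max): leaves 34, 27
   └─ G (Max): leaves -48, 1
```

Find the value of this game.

1

C (Max): max(-10, -48) = -10
D (Max): max(40, -49) = 40
B (Min): min(-10, 40) = -10
F (Max): max(34, 27) = 34
G (Max): max(-48, 1) = 1
E (Min): min(34, 1) = 1
Root (Max): max(-10, 1) = 1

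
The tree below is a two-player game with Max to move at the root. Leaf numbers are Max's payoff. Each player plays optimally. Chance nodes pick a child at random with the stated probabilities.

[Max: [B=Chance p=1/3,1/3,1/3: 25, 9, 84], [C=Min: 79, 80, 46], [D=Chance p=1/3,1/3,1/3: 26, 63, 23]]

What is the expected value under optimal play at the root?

46

B (Chance): 1/3·25 + 1/3·9 + 1/3·84 = 39.33
C (Min): min(79, 80, 46) = 46
D (Chance): 1/3·26 + 1/3·63 + 1/3·23 = 37.33
Root (Max): max(39.33, 46, 37.33) = 46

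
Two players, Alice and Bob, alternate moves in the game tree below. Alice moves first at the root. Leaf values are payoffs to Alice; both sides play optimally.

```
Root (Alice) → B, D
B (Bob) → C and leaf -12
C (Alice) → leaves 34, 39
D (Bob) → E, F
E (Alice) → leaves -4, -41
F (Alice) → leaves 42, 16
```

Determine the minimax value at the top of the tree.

-4

C (Alice): max(34, 39) = 39
B (Bob): min(39, -12) = -12
E (Alice): max(-4, -41) = -4
F (Alice): max(42, 16) = 42
D (Bob): min(-4, 42) = -4
Root (Alice): max(-12, -4) = -4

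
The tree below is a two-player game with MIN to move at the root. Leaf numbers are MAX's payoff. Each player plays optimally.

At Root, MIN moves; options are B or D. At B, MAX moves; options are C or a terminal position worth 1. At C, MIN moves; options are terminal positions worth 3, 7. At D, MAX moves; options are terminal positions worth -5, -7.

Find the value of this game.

C (MIN): min(3, 7) = 3
B (MAX): max(3, 1) = 3
D (MAX): max(-5, -7) = -5
Root (MIN): min(3, -5) = -5

-5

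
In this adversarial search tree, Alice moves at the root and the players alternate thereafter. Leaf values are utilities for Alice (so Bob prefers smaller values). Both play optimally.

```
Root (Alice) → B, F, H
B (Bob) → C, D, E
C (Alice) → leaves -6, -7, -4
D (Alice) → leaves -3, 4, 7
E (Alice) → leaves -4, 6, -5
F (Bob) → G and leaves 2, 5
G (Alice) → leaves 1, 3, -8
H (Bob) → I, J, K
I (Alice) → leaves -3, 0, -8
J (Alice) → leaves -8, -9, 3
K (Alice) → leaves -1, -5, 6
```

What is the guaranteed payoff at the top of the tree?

C (Alice): max(-6, -7, -4) = -4
D (Alice): max(-3, 4, 7) = 7
E (Alice): max(-4, 6, -5) = 6
B (Bob): min(-4, 7, 6) = -4
G (Alice): max(1, 3, -8) = 3
F (Bob): min(3, 2, 5) = 2
I (Alice): max(-3, 0, -8) = 0
J (Alice): max(-8, -9, 3) = 3
K (Alice): max(-1, -5, 6) = 6
H (Bob): min(0, 3, 6) = 0
Root (Alice): max(-4, 2, 0) = 2

2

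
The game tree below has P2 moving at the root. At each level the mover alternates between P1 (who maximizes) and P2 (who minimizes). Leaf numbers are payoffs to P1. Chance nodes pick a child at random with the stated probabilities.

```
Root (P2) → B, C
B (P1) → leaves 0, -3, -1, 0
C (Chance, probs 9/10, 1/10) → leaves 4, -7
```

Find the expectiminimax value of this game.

B (P1): max(0, -3, -1, 0) = 0
C (Chance): 9/10·4 + 1/10·-7 = 2.9
Root (P2): min(0, 2.9) = 0

0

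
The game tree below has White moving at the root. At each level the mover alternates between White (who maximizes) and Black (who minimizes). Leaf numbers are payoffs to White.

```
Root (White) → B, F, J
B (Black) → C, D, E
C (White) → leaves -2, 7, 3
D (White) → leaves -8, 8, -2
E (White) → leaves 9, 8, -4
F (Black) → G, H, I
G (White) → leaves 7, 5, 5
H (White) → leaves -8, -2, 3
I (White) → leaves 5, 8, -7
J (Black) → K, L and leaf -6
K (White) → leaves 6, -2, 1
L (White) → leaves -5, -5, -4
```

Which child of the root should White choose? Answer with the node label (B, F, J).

B

C (White): max(-2, 7, 3) = 7
D (White): max(-8, 8, -2) = 8
E (White): max(9, 8, -4) = 9
B (Black): min(7, 8, 9) = 7
G (White): max(7, 5, 5) = 7
H (White): max(-8, -2, 3) = 3
I (White): max(5, 8, -7) = 8
F (Black): min(7, 3, 8) = 3
K (White): max(6, -2, 1) = 6
L (White): max(-5, -5, -4) = -4
J (Black): min(6, -4, -6) = -6
Root (White): max(7, 3, -6) = 7
White picks the child with the highest value: B (value 7).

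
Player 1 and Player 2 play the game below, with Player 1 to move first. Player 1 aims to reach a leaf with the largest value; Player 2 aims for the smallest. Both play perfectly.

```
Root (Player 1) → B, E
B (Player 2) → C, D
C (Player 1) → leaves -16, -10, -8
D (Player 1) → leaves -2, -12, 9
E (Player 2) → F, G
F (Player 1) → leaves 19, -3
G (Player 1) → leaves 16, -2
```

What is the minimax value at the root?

C (Player 1): max(-16, -10, -8) = -8
D (Player 1): max(-2, -12, 9) = 9
B (Player 2): min(-8, 9) = -8
F (Player 1): max(19, -3) = 19
G (Player 1): max(16, -2) = 16
E (Player 2): min(19, 16) = 16
Root (Player 1): max(-8, 16) = 16

16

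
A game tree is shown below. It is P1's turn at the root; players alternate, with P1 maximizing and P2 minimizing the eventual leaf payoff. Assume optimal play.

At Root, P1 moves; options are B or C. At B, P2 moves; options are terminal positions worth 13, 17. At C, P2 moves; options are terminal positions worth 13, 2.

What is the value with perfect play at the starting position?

B (P2): min(13, 17) = 13
C (P2): min(13, 2) = 2
Root (P1): max(13, 2) = 13

13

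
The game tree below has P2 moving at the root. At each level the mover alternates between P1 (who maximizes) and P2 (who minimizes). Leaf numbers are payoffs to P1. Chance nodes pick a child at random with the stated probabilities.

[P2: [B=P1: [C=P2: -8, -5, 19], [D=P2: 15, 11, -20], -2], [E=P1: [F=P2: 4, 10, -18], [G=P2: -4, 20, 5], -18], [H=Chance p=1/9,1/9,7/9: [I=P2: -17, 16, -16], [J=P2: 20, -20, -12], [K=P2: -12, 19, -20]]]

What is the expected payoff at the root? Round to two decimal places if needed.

-19.67

C (P2): min(-8, -5, 19) = -8
D (P2): min(15, 11, -20) = -20
B (P1): max(-8, -20, -2) = -2
F (P2): min(4, 10, -18) = -18
G (P2): min(-4, 20, 5) = -4
E (P1): max(-18, -4, -18) = -4
I (P2): min(-17, 16, -16) = -17
J (P2): min(20, -20, -12) = -20
K (P2): min(-12, 19, -20) = -20
H (Chance): 1/9·-17 + 1/9·-20 + 7/9·-20 = -19.67
Root (P2): min(-2, -4, -19.67) = -19.67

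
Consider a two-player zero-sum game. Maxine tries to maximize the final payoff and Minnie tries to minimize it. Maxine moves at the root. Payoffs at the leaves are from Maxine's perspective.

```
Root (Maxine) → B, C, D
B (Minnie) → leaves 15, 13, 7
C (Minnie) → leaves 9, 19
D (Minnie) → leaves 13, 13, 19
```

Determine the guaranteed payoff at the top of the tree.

13

B (Minnie): min(15, 13, 7) = 7
C (Minnie): min(9, 19) = 9
D (Minnie): min(13, 13, 19) = 13
Root (Maxine): max(7, 9, 13) = 13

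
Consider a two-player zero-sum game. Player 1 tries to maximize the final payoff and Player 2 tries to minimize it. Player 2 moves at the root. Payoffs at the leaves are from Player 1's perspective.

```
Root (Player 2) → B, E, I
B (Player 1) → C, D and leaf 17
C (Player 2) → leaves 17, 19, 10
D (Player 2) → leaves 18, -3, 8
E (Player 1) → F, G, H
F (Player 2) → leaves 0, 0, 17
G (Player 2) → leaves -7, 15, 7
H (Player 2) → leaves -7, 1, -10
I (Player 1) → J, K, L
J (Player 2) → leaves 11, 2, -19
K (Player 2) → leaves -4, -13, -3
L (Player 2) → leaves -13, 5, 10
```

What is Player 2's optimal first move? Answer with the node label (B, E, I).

C (Player 2): min(17, 19, 10) = 10
D (Player 2): min(18, -3, 8) = -3
B (Player 1): max(10, -3, 17) = 17
F (Player 2): min(0, 0, 17) = 0
G (Player 2): min(-7, 15, 7) = -7
H (Player 2): min(-7, 1, -10) = -10
E (Player 1): max(0, -7, -10) = 0
J (Player 2): min(11, 2, -19) = -19
K (Player 2): min(-4, -13, -3) = -13
L (Player 2): min(-13, 5, 10) = -13
I (Player 1): max(-19, -13, -13) = -13
Root (Player 2): min(17, 0, -13) = -13
Player 2 picks the child with the lowest value: I (value -13).

I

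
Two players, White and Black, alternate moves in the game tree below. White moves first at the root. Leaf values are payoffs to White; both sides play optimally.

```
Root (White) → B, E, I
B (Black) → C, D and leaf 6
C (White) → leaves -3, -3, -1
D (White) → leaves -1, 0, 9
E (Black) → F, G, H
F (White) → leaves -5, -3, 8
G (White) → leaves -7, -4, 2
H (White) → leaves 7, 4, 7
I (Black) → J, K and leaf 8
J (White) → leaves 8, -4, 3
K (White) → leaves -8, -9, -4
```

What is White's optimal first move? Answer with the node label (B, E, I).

E

C (White): max(-3, -3, -1) = -1
D (White): max(-1, 0, 9) = 9
B (Black): min(-1, 9, 6) = -1
F (White): max(-5, -3, 8) = 8
G (White): max(-7, -4, 2) = 2
H (White): max(7, 4, 7) = 7
E (Black): min(8, 2, 7) = 2
J (White): max(8, -4, 3) = 8
K (White): max(-8, -9, -4) = -4
I (Black): min(8, -4, 8) = -4
Root (White): max(-1, 2, -4) = 2
White picks the child with the highest value: E (value 2).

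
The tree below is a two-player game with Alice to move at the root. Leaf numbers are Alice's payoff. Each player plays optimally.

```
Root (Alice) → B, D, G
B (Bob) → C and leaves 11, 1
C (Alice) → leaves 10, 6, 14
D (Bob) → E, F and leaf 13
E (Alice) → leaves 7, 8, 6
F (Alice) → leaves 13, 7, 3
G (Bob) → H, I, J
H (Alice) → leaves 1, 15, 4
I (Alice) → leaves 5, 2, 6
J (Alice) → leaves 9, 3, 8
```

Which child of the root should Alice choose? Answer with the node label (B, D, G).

D

C (Alice): max(10, 6, 14) = 14
B (Bob): min(14, 11, 1) = 1
E (Alice): max(7, 8, 6) = 8
F (Alice): max(13, 7, 3) = 13
D (Bob): min(8, 13, 13) = 8
H (Alice): max(1, 15, 4) = 15
I (Alice): max(5, 2, 6) = 6
J (Alice): max(9, 3, 8) = 9
G (Bob): min(15, 6, 9) = 6
Root (Alice): max(1, 8, 6) = 8
Alice picks the child with the highest value: D (value 8).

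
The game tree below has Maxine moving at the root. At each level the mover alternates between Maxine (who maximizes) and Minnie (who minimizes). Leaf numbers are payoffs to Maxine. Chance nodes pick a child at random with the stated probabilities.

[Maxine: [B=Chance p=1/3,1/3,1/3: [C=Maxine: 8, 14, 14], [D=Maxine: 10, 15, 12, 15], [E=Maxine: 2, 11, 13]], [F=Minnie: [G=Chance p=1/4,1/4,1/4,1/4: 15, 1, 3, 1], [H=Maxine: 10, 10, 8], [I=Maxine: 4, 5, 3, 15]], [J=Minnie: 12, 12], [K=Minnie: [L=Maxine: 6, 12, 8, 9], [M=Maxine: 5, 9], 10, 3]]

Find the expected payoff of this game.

14

C (Maxine): max(8, 14, 14) = 14
D (Maxine): max(10, 15, 12, 15) = 15
E (Maxine): max(2, 11, 13) = 13
B (Chance): 1/3·14 + 1/3·15 + 1/3·13 = 14
G (Chance): 1/4·15 + 1/4·1 + 1/4·3 + 1/4·1 = 5
H (Maxine): max(10, 10, 8) = 10
I (Maxine): max(4, 5, 3, 15) = 15
F (Minnie): min(5, 10, 15) = 5
J (Minnie): min(12, 12) = 12
L (Maxine): max(6, 12, 8, 9) = 12
M (Maxine): max(5, 9) = 9
K (Minnie): min(12, 9, 10, 3) = 3
Root (Maxine): max(14, 5, 12, 3) = 14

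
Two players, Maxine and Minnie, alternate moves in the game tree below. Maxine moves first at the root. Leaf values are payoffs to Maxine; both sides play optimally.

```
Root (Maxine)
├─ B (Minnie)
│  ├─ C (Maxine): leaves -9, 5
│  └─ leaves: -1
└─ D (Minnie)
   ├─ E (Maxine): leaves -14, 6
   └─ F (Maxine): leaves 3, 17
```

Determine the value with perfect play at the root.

C (Maxine): max(-9, 5) = 5
B (Minnie): min(5, -1) = -1
E (Maxine): max(-14, 6) = 6
F (Maxine): max(3, 17) = 17
D (Minnie): min(6, 17) = 6
Root (Maxine): max(-1, 6) = 6

6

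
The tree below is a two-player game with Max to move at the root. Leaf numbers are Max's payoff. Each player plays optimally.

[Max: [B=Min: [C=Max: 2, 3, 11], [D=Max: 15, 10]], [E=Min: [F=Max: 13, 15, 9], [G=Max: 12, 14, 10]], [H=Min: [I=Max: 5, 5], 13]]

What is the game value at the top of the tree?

14

C (Max): max(2, 3, 11) = 11
D (Max): max(15, 10) = 15
B (Min): min(11, 15) = 11
F (Max): max(13, 15, 9) = 15
G (Max): max(12, 14, 10) = 14
E (Min): min(15, 14) = 14
I (Max): max(5, 5) = 5
H (Min): min(5, 13) = 5
Root (Max): max(11, 14, 5) = 14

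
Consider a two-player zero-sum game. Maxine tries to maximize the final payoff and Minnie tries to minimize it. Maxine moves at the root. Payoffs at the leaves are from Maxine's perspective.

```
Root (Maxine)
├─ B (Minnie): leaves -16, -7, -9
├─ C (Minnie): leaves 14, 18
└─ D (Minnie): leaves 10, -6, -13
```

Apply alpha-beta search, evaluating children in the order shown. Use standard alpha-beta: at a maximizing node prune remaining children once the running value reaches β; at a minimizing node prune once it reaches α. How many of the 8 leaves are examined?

6

B [α=-∞,β=+∞]: v=-16
C [α=-16,β=+∞]: v=14
D [α=14,β=+∞]: v=10 after child 1 ≤ α → α-cutoff, skip 2
Root [α=-∞,β=+∞]: v=14
Leaves evaluated: 6 of 8.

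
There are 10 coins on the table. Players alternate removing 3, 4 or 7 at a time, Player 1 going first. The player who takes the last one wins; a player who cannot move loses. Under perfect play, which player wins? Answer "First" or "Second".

i:   0  1  2  3  4  5  6  7  8  9 10
     L  L  L  W  W  W  W  W  W  W  L
Position 10 is L, so the second player wins.

Second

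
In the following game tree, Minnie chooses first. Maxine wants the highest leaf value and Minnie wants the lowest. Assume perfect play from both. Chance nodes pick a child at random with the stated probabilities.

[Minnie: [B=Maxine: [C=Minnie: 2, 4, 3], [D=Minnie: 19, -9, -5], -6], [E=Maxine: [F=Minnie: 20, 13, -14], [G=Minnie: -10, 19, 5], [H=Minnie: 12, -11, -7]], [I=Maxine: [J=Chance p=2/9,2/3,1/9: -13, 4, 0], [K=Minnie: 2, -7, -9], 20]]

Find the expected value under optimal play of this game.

-10

C (Minnie): min(2, 4, 3) = 2
D (Minnie): min(19, -9, -5) = -9
B (Maxine): max(2, -9, -6) = 2
F (Minnie): min(20, 13, -14) = -14
G (Minnie): min(-10, 19, 5) = -10
H (Minnie): min(12, -11, -7) = -11
E (Maxine): max(-14, -10, -11) = -10
J (Chance): 2/9·-13 + 2/3·4 + 1/9·0 = -0.22
K (Minnie): min(2, -7, -9) = -9
I (Maxine): max(-0.22, -9, 20) = 20
Root (Minnie): min(2, -10, 20) = -10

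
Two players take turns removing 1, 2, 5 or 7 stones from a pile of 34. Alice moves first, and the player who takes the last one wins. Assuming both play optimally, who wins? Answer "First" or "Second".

First

Positions where the player to move wins (W) vs loses (L):
i:   0  1  2  3  4  5  6  7  8  9 10 11 12 13 14 15 16 17 18 19 20 21 22 23 24 25 26 27 28 29 30 31 32 33 34
     L  W  W  L  W  W  L  W  W  L  W  W  L  W  W  L  W  W  L  W  W  L  W  W  L  W  W  L  W  W  L  W  W  L  W
Position 34 is W, so the first player wins.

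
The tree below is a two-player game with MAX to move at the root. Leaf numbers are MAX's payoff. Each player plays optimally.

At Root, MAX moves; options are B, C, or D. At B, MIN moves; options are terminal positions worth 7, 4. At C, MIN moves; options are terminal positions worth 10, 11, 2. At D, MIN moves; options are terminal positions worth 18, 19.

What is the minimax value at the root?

B (MIN): min(7, 4) = 4
C (MIN): min(10, 11, 2) = 2
D (MIN): min(18, 19) = 18
Root (MAX): max(4, 2, 18) = 18

18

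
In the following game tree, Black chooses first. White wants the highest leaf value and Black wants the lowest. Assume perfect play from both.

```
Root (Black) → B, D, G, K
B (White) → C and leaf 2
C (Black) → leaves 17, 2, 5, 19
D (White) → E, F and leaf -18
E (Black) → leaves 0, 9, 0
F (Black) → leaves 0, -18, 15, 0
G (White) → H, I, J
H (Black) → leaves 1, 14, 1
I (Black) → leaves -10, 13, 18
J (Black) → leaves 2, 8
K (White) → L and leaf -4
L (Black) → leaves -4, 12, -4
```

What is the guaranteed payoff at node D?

E: min(0, 9, 0) = 0
F: min(0, -18, 15, 0) = -18
D: max(0, -18, -18) = 0

0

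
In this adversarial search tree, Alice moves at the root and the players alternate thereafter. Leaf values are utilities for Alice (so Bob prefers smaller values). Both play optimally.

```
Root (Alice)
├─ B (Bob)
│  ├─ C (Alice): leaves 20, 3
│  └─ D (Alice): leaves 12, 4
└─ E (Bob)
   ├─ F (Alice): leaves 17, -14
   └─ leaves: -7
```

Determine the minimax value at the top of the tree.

C (Alice): max(20, 3) = 20
D (Alice): max(12, 4) = 12
B (Bob): min(20, 12) = 12
F (Alice): max(17, -14) = 17
E (Bob): min(17, -7) = -7
Root (Alice): max(12, -7) = 12

12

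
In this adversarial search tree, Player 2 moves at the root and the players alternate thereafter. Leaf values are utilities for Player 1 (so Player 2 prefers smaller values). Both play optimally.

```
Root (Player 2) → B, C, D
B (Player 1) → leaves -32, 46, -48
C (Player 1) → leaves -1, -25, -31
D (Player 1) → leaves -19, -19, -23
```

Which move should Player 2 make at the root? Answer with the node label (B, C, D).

B (Player 1): max(-32, 46, -48) = 46
C (Player 1): max(-1, -25, -31) = -1
D (Player 1): max(-19, -19, -23) = -19
Root (Player 2): min(46, -1, -19) = -19
Player 2 picks the child with the lowest value: D (value -19).

D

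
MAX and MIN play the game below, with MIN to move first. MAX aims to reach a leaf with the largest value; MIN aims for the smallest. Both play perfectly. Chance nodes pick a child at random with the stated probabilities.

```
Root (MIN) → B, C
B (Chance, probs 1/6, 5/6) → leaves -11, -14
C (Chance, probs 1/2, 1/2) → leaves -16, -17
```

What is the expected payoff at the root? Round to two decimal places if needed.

B (Chance): 1/6·-11 + 5/6·-14 = -13.5
C (Chance): 1/2·-16 + 1/2·-17 = -16.5
Root (MIN): min(-13.5, -16.5) = -16.5

-16.5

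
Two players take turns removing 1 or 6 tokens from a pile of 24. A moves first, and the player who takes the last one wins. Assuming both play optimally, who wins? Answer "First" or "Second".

First

i:   0  1  2  3  4  5  6  7  8  9 10 11 12 13 14 15 16 17 18 19 20 21 22 23 24
     L  W  L  W  L  W  W  L  W  L  W  L  W  W  L  W  L  W  L  W  W  L  W  L  W
Position 24 is W, so the first player wins.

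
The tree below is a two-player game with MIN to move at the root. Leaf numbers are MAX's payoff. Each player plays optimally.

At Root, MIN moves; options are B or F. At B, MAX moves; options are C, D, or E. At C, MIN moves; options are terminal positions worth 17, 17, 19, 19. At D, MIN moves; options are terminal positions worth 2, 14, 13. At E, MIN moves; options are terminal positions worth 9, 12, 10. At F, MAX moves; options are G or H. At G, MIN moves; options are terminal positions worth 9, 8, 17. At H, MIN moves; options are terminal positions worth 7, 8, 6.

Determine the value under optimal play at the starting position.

8

C (MIN): min(17, 17, 19, 19) = 17
D (MIN): min(2, 14, 13) = 2
E (MIN): min(9, 12, 10) = 9
B (MAX): max(17, 2, 9) = 17
G (MIN): min(9, 8, 17) = 8
H (MIN): min(7, 8, 6) = 6
F (MAX): max(8, 6) = 8
Root (MIN): min(17, 8) = 8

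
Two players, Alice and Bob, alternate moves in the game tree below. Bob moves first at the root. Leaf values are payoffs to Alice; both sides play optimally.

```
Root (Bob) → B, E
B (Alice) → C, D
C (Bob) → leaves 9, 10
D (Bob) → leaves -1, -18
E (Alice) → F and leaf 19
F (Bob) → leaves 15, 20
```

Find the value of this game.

C (Bob): min(9, 10) = 9
D (Bob): min(-1, -18) = -18
B (Alice): max(9, -18) = 9
F (Bob): min(15, 20) = 15
E (Alice): max(15, 19) = 19
Root (Bob): min(9, 19) = 9

9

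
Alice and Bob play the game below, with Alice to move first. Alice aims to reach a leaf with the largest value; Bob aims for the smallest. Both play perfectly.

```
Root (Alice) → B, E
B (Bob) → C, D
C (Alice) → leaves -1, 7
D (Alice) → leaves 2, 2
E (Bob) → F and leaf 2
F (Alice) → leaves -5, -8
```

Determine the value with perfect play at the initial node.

C (Alice): max(-1, 7) = 7
D (Alice): max(2, 2) = 2
B (Bob): min(7, 2) = 2
F (Alice): max(-5, -8) = -5
E (Bob): min(-5, 2) = -5
Root (Alice): max(2, -5) = 2

2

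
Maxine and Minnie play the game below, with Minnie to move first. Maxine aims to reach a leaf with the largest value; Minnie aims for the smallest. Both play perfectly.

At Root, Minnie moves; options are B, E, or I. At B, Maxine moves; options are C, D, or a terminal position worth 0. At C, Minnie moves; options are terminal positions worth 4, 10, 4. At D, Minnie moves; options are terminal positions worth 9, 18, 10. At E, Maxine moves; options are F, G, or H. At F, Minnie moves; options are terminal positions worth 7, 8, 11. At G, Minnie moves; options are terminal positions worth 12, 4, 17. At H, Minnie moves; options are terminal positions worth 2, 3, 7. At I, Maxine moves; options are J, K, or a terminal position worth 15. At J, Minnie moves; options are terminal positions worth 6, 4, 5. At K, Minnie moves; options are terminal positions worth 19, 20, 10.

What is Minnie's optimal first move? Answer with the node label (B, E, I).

E

C (Minnie): min(4, 10, 4) = 4
D (Minnie): min(9, 18, 10) = 9
B (Maxine): max(4, 9, 0) = 9
F (Minnie): min(7, 8, 11) = 7
G (Minnie): min(12, 4, 17) = 4
H (Minnie): min(2, 3, 7) = 2
E (Maxine): max(7, 4, 2) = 7
J (Minnie): min(6, 4, 5) = 4
K (Minnie): min(19, 20, 10) = 10
I (Maxine): max(4, 10, 15) = 15
Root (Minnie): min(9, 7, 15) = 7
Minnie picks the child with the lowest value: E (value 7).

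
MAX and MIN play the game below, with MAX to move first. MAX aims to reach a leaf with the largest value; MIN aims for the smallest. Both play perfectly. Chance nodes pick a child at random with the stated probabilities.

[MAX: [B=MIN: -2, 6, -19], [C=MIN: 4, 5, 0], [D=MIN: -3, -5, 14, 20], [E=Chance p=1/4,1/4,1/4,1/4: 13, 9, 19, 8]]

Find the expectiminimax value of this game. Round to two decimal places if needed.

12.25

B (MIN): min(-2, 6, -19) = -19
C (MIN): min(4, 5, 0) = 0
D (MIN): min(-3, -5, 14, 20) = -5
E (Chance): 1/4·13 + 1/4·9 + 1/4·19 + 1/4·8 = 12.25
Root (MAX): max(-19, 0, -5, 12.25) = 12.25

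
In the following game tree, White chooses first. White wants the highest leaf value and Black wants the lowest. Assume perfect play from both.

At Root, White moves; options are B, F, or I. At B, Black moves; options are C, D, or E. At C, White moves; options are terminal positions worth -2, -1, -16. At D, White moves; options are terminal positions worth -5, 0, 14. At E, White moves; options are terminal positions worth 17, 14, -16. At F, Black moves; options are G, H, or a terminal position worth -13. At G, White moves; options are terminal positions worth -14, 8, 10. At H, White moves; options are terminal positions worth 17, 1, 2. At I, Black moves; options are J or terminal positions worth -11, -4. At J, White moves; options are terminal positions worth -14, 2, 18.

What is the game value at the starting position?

C (White): max(-2, -1, -16) = -1
D (White): max(-5, 0, 14) = 14
E (White): max(17, 14, -16) = 17
B (Black): min(-1, 14, 17) = -1
G (White): max(-14, 8, 10) = 10
H (White): max(17, 1, 2) = 17
F (Black): min(10, 17, -13) = -13
J (White): max(-14, 2, 18) = 18
I (Black): min(18, -11, -4) = -11
Root (White): max(-1, -13, -11) = -1

-1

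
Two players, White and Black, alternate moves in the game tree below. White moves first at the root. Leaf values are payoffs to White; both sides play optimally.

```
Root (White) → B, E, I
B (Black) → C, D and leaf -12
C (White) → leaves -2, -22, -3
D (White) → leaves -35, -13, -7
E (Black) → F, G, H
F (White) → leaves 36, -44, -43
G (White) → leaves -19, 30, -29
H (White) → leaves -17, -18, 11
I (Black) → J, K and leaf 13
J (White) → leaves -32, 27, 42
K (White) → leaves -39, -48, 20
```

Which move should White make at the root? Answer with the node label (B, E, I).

C (White): max(-2, -22, -3) = -2
D (White): max(-35, -13, -7) = -7
B (Black): min(-2, -7, -12) = -12
F (White): max(36, -44, -43) = 36
G (White): max(-19, 30, -29) = 30
H (White): max(-17, -18, 11) = 11
E (Black): min(36, 30, 11) = 11
J (White): max(-32, 27, 42) = 42
K (White): max(-39, -48, 20) = 20
I (Black): min(42, 20, 13) = 13
Root (White): max(-12, 11, 13) = 13
White picks the child with the highest value: I (value 13).

I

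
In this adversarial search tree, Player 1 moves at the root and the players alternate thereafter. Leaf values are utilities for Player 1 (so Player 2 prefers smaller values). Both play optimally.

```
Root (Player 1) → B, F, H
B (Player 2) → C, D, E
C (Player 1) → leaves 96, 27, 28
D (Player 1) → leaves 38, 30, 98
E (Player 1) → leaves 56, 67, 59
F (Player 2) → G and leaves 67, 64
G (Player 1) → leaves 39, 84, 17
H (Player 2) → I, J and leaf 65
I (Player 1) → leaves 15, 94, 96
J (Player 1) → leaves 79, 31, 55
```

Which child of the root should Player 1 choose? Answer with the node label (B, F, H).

B

C (Player 1): max(96, 27, 28) = 96
D (Player 1): max(38, 30, 98) = 98
E (Player 1): max(56, 67, 59) = 67
B (Player 2): min(96, 98, 67) = 67
G (Player 1): max(39, 84, 17) = 84
F (Player 2): min(84, 67, 64) = 64
I (Player 1): max(15, 94, 96) = 96
J (Player 1): max(79, 31, 55) = 79
H (Player 2): min(96, 79, 65) = 65
Root (Player 1): max(67, 64, 65) = 67
Player 1 picks the child with the highest value: B (value 67).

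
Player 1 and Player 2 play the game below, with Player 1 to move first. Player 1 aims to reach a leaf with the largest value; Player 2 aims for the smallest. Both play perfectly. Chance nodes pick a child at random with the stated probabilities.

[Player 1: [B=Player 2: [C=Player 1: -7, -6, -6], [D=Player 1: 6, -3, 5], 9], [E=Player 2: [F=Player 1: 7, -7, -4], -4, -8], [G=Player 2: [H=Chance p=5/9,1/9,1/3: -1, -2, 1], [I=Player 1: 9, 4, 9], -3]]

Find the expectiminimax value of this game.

C (Player 1): max(-7, -6, -6) = -6
D (Player 1): max(6, -3, 5) = 6
B (Player 2): min(-6, 6, 9) = -6
F (Player 1): max(7, -7, -4) = 7
E (Player 2): min(7, -4, -8) = -8
H (Chance): 5/9·-1 + 1/9·-2 + 1/3·1 = -0.44
I (Player 1): max(9, 4, 9) = 9
G (Player 2): min(-0.44, 9, -3) = -3
Root (Player 1): max(-6, -8, -3) = -3

-3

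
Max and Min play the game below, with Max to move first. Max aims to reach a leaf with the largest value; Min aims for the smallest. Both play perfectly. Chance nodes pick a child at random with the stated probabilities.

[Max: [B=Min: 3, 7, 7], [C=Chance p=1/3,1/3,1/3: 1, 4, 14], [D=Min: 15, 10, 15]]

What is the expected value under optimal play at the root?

B (Min): min(3, 7, 7) = 3
C (Chance): 1/3·1 + 1/3·4 + 1/3·14 = 6.33
D (Min): min(15, 10, 15) = 10
Root (Max): max(3, 6.33, 10) = 10

10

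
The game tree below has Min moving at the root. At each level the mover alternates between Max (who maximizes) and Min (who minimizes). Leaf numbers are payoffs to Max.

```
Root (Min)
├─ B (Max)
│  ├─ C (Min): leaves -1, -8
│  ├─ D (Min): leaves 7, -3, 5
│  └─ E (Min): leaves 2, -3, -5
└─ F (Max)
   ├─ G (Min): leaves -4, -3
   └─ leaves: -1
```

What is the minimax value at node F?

G: min(-4, -3) = -4
F: max(-4, -1) = -1

-1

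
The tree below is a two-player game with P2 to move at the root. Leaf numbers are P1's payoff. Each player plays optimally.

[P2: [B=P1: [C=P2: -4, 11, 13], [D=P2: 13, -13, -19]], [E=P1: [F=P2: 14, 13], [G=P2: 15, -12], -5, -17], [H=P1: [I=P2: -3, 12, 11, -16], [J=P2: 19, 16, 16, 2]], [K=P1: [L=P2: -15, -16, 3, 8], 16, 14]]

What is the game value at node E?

F: min(14, 13) = 13
G: min(15, -12) = -12
E: max(13, -12, -5, -17) = 13

13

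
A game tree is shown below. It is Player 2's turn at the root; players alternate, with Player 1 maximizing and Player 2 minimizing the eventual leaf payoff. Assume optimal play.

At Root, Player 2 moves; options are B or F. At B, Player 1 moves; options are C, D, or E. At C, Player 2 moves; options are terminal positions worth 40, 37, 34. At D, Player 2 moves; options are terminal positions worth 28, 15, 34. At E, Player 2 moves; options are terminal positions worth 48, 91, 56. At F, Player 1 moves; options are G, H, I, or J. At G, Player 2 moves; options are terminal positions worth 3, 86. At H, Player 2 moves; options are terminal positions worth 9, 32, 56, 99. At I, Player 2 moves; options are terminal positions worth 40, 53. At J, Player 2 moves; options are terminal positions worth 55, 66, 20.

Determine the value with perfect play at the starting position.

40

C (Player 2): min(40, 37, 34) = 34
D (Player 2): min(28, 15, 34) = 15
E (Player 2): min(48, 91, 56) = 48
B (Player 1): max(34, 15, 48) = 48
G (Player 2): min(3, 86) = 3
H (Player 2): min(9, 32, 56, 99) = 9
I (Player 2): min(40, 53) = 40
J (Player 2): min(55, 66, 20) = 20
F (Player 1): max(3, 9, 40, 20) = 40
Root (Player 2): min(48, 40) = 40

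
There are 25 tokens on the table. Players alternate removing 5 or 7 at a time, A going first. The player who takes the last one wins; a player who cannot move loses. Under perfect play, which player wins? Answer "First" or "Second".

W/L table (W = player to move can force a win):
i:   0  1  2  3  4  5  6  7  8  9 10 11 12 13 14 15 16 17 18 19 20 21 22 23 24 25
     L  L  L  L  L  W  W  W  W  W  W  W  L  L  L  L  L  W  W  W  W  W  W  W  L  L
Position 25 is L, so the second player wins.

Second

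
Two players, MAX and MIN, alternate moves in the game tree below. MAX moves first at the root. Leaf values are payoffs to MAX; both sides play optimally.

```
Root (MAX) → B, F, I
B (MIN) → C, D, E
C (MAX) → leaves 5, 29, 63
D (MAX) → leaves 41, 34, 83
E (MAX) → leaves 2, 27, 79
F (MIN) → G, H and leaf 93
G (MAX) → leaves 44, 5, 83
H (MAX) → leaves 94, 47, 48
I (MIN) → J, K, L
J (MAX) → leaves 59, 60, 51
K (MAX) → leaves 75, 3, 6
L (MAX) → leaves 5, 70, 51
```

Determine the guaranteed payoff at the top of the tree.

83

C (MAX): max(5, 29, 63) = 63
D (MAX): max(41, 34, 83) = 83
E (MAX): max(2, 27, 79) = 79
B (MIN): min(63, 83, 79) = 63
G (MAX): max(44, 5, 83) = 83
H (MAX): max(94, 47, 48) = 94
F (MIN): min(83, 94, 93) = 83
J (MAX): max(59, 60, 51) = 60
K (MAX): max(75, 3, 6) = 75
L (MAX): max(5, 70, 51) = 70
I (MIN): min(60, 75, 70) = 60
Root (MAX): max(63, 83, 60) = 83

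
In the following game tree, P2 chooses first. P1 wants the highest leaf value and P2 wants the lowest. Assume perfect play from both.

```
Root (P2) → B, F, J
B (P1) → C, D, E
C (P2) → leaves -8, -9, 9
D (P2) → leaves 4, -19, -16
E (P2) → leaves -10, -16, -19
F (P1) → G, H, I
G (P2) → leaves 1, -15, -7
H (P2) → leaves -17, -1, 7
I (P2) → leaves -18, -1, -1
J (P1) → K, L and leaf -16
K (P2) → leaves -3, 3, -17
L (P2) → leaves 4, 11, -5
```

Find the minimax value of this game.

C (P2): min(-8, -9, 9) = -9
D (P2): min(4, -19, -16) = -19
E (P2): min(-10, -16, -19) = -19
B (P1): max(-9, -19, -19) = -9
G (P2): min(1, -15, -7) = -15
H (P2): min(-17, -1, 7) = -17
I (P2): min(-18, -1, -1) = -18
F (P1): max(-15, -17, -18) = -15
K (P2): min(-3, 3, -17) = -17
L (P2): min(4, 11, -5) = -5
J (P1): max(-17, -5, -16) = -5
Root (P2): min(-9, -15, -5) = -15

-15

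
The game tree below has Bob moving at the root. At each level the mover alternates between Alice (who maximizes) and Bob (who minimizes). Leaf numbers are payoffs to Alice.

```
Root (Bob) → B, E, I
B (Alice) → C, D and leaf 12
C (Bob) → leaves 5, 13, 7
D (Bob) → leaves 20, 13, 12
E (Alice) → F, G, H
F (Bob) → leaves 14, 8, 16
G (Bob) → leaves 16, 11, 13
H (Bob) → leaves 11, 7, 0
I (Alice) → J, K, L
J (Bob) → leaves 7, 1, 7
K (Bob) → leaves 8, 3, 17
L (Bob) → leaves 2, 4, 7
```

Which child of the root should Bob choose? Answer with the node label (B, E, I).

I

C (Bob): min(5, 13, 7) = 5
D (Bob): min(20, 13, 12) = 12
B (Alice): max(5, 12, 12) = 12
F (Bob): min(14, 8, 16) = 8
G (Bob): min(16, 11, 13) = 11
H (Bob): min(11, 7, 0) = 0
E (Alice): max(8, 11, 0) = 11
J (Bob): min(7, 1, 7) = 1
K (Bob): min(8, 3, 17) = 3
L (Bob): min(2, 4, 7) = 2
I (Alice): max(1, 3, 2) = 3
Root (Bob): min(12, 11, 3) = 3
Bob picks the child with the lowest value: I (value 3).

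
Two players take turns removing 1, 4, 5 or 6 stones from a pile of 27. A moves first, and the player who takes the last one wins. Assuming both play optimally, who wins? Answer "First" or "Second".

Mark each pile size as W (mover wins) or L (mover loses):
i:   0  1  2  3  4  5  6  7  8  9 10 11 12 13 14 15 16 17 18 19 20 21 22 23 24 25 26 27
     L  W  L  W  W  W  W  W  W  L  W  L  W  W  W  W  W  W  L  W  L  W  W  W  W  W  W  L
Position 27 is L, so the second player wins.

Second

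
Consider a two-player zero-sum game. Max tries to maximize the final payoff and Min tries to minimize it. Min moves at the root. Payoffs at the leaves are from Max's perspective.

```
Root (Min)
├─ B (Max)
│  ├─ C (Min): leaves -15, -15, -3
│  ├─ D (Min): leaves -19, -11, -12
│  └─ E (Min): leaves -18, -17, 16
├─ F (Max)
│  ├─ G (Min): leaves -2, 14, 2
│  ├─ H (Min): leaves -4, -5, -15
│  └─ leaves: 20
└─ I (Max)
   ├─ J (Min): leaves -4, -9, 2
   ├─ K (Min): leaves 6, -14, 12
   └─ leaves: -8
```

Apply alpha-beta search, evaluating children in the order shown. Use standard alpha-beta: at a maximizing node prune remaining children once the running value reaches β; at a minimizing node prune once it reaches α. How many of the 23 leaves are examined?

11

C [α=-∞,β=+∞]: v=-15
D [α=-15,β=+∞]: v=-19 after child 1 ≤ α → α-cutoff, skip 2
E [α=-15,β=+∞]: v=-18 after child 1 ≤ α → α-cutoff, skip 2
B [α=-∞,β=+∞]: v=-15
G [α=-∞,β=-15]: v=-2
F [α=-∞,β=-15]: v=-2 after child 1 ≥ β → β-cutoff, skip 2
J [α=-∞,β=-15]: v=-9
I [α=-∞,β=-15]: v=-9 after child 1 ≥ β → β-cutoff, skip 2
Root [α=-∞,β=+∞]: v=-15
Leaves evaluated: 11 of 23.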